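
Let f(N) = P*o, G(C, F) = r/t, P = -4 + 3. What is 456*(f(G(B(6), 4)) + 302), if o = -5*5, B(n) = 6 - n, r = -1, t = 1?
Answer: 149112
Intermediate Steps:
o = -25
P = -1
G(C, F) = -1 (G(C, F) = -1/1 = -1*1 = -1)
f(N) = 25 (f(N) = -1*(-25) = 25)
456*(f(G(B(6), 4)) + 302) = 456*(25 + 302) = 456*327 = 149112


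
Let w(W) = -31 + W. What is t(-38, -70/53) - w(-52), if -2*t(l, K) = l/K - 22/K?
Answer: 422/7 ≈ 60.286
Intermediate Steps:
t(l, K) = 11/K - l/(2*K) (t(l, K) = -(l/K - 22/K)/2 = -(-22/K + l/K)/2 = 11/K - l/(2*K))
t(-38, -70/53) - w(-52) = (22 - 1*(-38))/(2*((-70/53))) - (-31 - 52) = (22 + 38)/(2*((-70*1/53))) - 1*(-83) = (½)*60/(-70/53) + 83 = (½)*(-53/70)*60 + 83 = -159/7 + 83 = 422/7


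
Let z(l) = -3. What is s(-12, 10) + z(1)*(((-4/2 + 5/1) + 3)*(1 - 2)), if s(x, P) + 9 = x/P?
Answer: 39/5 ≈ 7.8000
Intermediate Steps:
s(x, P) = -9 + x/P
s(-12, 10) + z(1)*(((-4/2 + 5/1) + 3)*(1 - 2)) = (-9 - 12/10) - 3*((-4/2 + 5/1) + 3)*(1 - 2) = (-9 - 12*1/10) - 3*((-4*1/2 + 5*1) + 3)*(-1) = (-9 - 6/5) - 3*((-2 + 5) + 3)*(-1) = -51/5 - 3*(3 + 3)*(-1) = -51/5 - 18*(-1) = -51/5 - 3*(-6) = -51/5 + 18 = 39/5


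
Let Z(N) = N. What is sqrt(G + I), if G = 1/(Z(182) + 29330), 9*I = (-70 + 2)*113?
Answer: I*sqrt(1673110528222)/44268 ≈ 29.219*I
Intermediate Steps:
I = -7684/9 (I = ((-70 + 2)*113)/9 = (-68*113)/9 = (1/9)*(-7684) = -7684/9 ≈ -853.78)
G = 1/29512 (G = 1/(182 + 29330) = 1/29512 ≈ 3.3885e-5)
sqrt(G + I) = sqrt(1/29512 - 7684/9) = sqrt(-226770199/265608) = I*sqrt(1673110528222)/44268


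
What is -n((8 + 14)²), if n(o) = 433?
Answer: -433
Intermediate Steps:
-n((8 + 14)²) = -1*433 = -433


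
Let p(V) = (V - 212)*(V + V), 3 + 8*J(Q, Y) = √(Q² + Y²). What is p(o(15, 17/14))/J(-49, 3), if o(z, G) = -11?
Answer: 117744/2401 + 39248*√2410/2401 ≈ 851.52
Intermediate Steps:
J(Q, Y) = -3/8 + √(Q² + Y²)/8
p(V) = 2*V*(-212 + V) (p(V) = (-212 + V)*(2*V) = 2*V*(-212 + V))
p(o(15, 17/14))/J(-49, 3) = (2*(-11)*(-212 - 11))/(-3/8 + √((-49)² + 3²)/8) = (2*(-11)*(-223))/(-3/8 + √(2401 + 9)/8) = 4906/(-3/8 + √2410/8)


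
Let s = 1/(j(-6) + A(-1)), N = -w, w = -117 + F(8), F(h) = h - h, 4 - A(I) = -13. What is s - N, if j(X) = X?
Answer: -1286/11 ≈ -116.91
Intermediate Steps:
A(I) = 17 (A(I) = 4 - 1*(-13) = 4 + 13 = 17)
F(h) = 0
w = -117 (w = -117 + 0 = -117)
N = 117 (N = -1*(-117) = 117)
s = 1/11 (s = 1/(-6 + 17) = 1/11 ≈ 0.090909)
s - N = 1/11 - 1*117 = 1/11 - 117 = -1286/11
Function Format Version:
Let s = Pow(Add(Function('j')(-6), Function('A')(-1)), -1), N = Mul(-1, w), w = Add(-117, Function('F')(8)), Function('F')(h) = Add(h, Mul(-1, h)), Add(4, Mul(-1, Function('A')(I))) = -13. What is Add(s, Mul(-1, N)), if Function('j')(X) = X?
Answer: Rational(-1286, 11) ≈ -116.91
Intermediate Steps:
Function('A')(I) = 17 (Function('A')(I) = Add(4, Mul(-1, -13)) = Add(4, 13) = 17)
Function('F')(h) = 0
w = -117 (w = Add(-117, 0) = -117)
N = 117 (N = Mul(-1, -117) = 117)
s = Rational(1, 11) (s = Pow(Add(-6, 17), -1) = Pow(11, -1) = Rational(1, 11) ≈ 0.090909)
Add(s, Mul(-1, N)) = Add(Rational(1, 11), Mul(-1, 117)) = Add(Rational(1, 11), -117) = Rational(-1286, 11)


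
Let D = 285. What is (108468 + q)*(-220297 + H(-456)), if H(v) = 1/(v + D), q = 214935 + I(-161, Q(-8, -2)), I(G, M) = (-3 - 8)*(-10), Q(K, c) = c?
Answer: -641420507276/9 ≈ -7.1269e+10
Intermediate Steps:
I(G, M) = 110 (I(G, M) = -11*(-10) = 110)
q = 215045 (q = 214935 + 110 = 215045)
H(v) = 1/(285 + v) (H(v) = 1/(v + 285) = 1/(285 + v))
(108468 + q)*(-220297 + H(-456)) = (108468 + 215045)*(-220297 + 1/(285 - 456)) = 323513*(-220297 + 1/(-171)) = 323513*(-220297 - 1/171) = 323513*(-37670788/171) = -641420507276/9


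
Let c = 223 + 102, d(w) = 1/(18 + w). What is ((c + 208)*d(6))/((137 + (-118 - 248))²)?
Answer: 533/1258584 ≈ 0.00042349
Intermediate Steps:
c = 325
((c + 208)*d(6))/((137 + (-118 - 248))²) = ((325 + 208)/(18 + 6))/((137 + (-118 - 248))²) = (533/24)/((137 - 366)²) = (533*(1/24))/((-229)²) = (533/24)/52441 = (533/24)*(1/52441) = 533/1258584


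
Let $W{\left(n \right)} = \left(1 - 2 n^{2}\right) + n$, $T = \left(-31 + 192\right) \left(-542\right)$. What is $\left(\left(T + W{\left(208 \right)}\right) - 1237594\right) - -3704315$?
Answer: $2293140$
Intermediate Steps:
$T = -87262$ ($T = 161 \left(-542\right) = -87262$)
$W{\left(n \right)} = 1 + n - 2 n^{2}$
$\left(\left(T + W{\left(208 \right)}\right) - 1237594\right) - -3704315 = \left(\left(-87262 + \left(1 + 208 - 2 \cdot 208^{2}\right)\right) - 1237594\right) - -3704315 = \left(\left(-87262 + \left(1 + 208 - 86528\right)\right) - 1237594\right) + 3704315 = \left(\left(-87262 - 86319\right) - 1237594\right) + 3704315 = \left(-173581 - 1237594\right) + 3704315 = -1411175 + 3704315 = 2293140$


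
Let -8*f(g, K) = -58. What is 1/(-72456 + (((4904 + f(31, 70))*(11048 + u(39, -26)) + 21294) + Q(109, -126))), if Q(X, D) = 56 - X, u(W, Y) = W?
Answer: 4/217599255 ≈ 1.8382e-8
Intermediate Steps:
f(g, K) = 29/4 (f(g, K) = -⅛*(-58) = 29/4)
1/(-72456 + (((4904 + f(31, 70))*(11048 + u(39, -26)) + 21294) + Q(109, -126))) = 1/(-72456 + (((4904 + 29/4)*(11048 + 39) + 21294) + (56 - 1*109))) = 1/(-72456 + (((19645/4)*11087 + 21294) + (56 - 109))) = 1/(-72456 + ((217804115/4 + 21294) - 53)) = 1/(-72456 + (217889291/4 - 53)) = 1/(-72456 + 217889079/4) = 1/(217599255/4) = 4/217599255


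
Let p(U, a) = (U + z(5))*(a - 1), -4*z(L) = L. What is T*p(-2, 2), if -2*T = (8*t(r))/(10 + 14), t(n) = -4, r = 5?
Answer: -13/6 ≈ -2.1667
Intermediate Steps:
z(L) = -L/4
p(U, a) = (-1 + a)*(-5/4 + U) (p(U, a) = (U - ¼*5)*(a - 1) = (U - 5/4)*(-1 + a) = (-5/4 + U)*(-1 + a) = (-1 + a)*(-5/4 + U))
T = ⅔ (T = -8*(-4)/(2*(10 + 14)) = -(-16)/24 = -½*(-4/3) = ⅔ ≈ 0.66667)
T*p(-2, 2) = 2*(5/4 - 1*(-2) - 5/4*2 - 2*2)/3 = 2*(5/4 + 2 - 5/2 - 4)/3 = (⅔)*(-13/4) = -13/6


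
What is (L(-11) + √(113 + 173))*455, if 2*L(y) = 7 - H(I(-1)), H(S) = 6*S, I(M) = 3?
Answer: -5005/2 + 455*√286 ≈ 5192.3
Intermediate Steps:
L(y) = -11/2 (L(y) = (7 - 6*3)/2 = (7 - 1*18)/2 = (7 - 18)/2 = (½)*(-11) = -11/2)
(L(-11) + √(113 + 173))*455 = (-11/2 + √(113 + 173))*455 = (-11/2 + √286)*455 = -5005/2 + 455*√286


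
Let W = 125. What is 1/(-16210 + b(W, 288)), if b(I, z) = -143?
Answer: -1/16353 ≈ -6.1151e-5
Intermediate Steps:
1/(-16210 + b(W, 288)) = 1/(-16210 - 143) = 1/(-16353) = -1/16353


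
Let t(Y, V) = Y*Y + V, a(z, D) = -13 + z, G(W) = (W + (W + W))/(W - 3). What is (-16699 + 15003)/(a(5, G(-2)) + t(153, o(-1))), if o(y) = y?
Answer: -212/2925 ≈ -0.072479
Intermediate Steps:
G(W) = 3*W/(-3 + W) (G(W) = (W + 2*W)/(-3 + W) = (3*W)/(-3 + W) = 3*W/(-3 + W))
t(Y, V) = V + Y² (t(Y, V) = Y² + V = V + Y²)
(-16699 + 15003)/(a(5, G(-2)) + t(153, o(-1))) = (-16699 + 15003)/((-13 + 5) + (-1 + 153²)) = -1696/(-8 + (-1 + 23409)) = -1696/(-8 + 23408) = -1696/23400 = -1696*1/23400 = -212/2925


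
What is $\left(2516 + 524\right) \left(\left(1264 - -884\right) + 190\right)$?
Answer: $7107520$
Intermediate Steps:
$\left(2516 + 524\right) \left(\left(1264 - -884\right) + 190\right) = 3040 \left(\left(1264 + 884\right) + 190\right) = 3040 \left(2148 + 190\right) = 3040 \cdot 2338 = 7107520$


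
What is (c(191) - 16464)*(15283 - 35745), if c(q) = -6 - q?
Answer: 340917382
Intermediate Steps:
(c(191) - 16464)*(15283 - 35745) = ((-6 - 1*191) - 16464)*(15283 - 35745) = ((-6 - 191) - 16464)*(-20462) = (-197 - 16464)*(-20462) = -16661*(-20462) = 340917382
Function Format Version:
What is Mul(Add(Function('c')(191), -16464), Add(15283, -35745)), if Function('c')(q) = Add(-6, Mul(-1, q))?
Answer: 340917382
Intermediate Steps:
Mul(Add(Function('c')(191), -16464), Add(15283, -35745)) = Mul(Add(Add(-6, Mul(-1, 191)), -16464), Add(15283, -35745)) = Mul(Add(Add(-6, -191), -16464), -20462) = Mul(Add(-197, -16464), -20462) = Mul(-16661, -20462) = 340917382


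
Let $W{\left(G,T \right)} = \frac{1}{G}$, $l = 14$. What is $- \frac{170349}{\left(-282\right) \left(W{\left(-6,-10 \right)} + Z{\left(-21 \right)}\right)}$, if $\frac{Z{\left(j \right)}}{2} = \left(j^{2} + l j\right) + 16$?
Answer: $\frac{170349}{91885} \approx 1.8539$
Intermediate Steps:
$Z{\left(j \right)} = 32 + 2 j^{2} + 28 j$ ($Z{\left(j \right)} = 2 \left(\left(j^{2} + 14 j\right) + 16\right) = 2 \left(16 + j^{2} + 14 j\right) = 32 + 2 j^{2} + 28 j$)
$- \frac{170349}{\left(-282\right) \left(W{\left(-6,-10 \right)} + Z{\left(-21 \right)}\right)} = - \frac{170349}{\left(-282\right) \left(\frac{1}{-6} + \left(32 + 2 \left(-21\right)^{2} + 28 \left(-21\right)\right)\right)} = - \frac{170349}{\left(-282\right) \left(- \frac{1}{6} + \left(32 + 2 \cdot 441 - 588\right)\right)} = - \frac{170349}{\left(-282\right) \left(- \frac{1}{6} + \left(32 + 882 - 588\right)\right)} = - \frac{170349}{\left(-282\right) \left(- \frac{1}{6} + 326\right)} = - \frac{170349}{\left(-282\right) \frac{1955}{6}} = - \frac{170349}{-91885} = \left(-170349\right) \left(- \frac{1}{91885}\right) = \frac{170349}{91885}$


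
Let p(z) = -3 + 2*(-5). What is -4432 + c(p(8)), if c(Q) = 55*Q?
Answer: -5147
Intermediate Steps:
p(z) = -13 (p(z) = -3 - 10 = -13)
-4432 + c(p(8)) = -4432 + 55*(-13) = -4432 - 715 = -5147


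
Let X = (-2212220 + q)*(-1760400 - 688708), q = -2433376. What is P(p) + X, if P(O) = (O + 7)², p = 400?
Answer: 11377566494017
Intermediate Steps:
X = 11377566328368 (X = (-2212220 - 2433376)*(-1760400 - 688708) = -4645596*(-2449108) = 11377566328368)
P(O) = (7 + O)²
P(p) + X = (7 + 400)² + 11377566328368 = 407² + 11377566328368 = 165649 + 11377566328368 = 11377566494017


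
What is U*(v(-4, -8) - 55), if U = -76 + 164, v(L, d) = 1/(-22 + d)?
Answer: -72644/15 ≈ -4842.9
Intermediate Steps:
U = 88
U*(v(-4, -8) - 55) = 88*(1/(-22 - 8) - 55) = 88*(1/(-30) - 55) = 88*(-1/30 - 55) = 88*(-1651/30) = -72644/15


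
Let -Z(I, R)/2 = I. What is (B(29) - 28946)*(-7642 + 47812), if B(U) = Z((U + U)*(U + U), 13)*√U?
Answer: -1162760820 - 270263760*√29 ≈ -2.6182e+9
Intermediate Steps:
Z(I, R) = -2*I
B(U) = -8*U^(5/2) (B(U) = (-2*(U + U)*(U + U))*√U = (-2*2*U*2*U)*√U = (-8*U²)*√U = -8*U^(5/2))
(B(29) - 28946)*(-7642 + 47812) = (-6728*√29 - 28946)*(-7642 + 47812) = (-6728*√29 - 28946)*40170 = (-28946 - 6728*√29)*40170 = -1162760820 - 270263760*√29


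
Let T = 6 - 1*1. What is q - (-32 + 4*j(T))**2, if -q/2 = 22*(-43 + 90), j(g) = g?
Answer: -2212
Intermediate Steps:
T = 5 (T = 6 - 1 = 5)
q = -2068 (q = -44*(-43 + 90) = -44*47 = -2*1034 = -2068)
q - (-32 + 4*j(T))**2 = -2068 - (-32 + 4*5)**2 = -2068 - (-32 + 20)**2 = -2068 - 1*(-12)**2 = -2068 - 1*144 = -2068 - 144 = -2212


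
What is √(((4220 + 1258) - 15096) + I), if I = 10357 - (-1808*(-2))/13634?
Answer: √34330105235/6817 ≈ 27.180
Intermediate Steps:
I = 70601861/6817 (I = 10357 - 3616/13634 = 10357 - 1*1808/6817 = 10357 - 1808/6817 = 70601861/6817 ≈ 10357.)
√(((4220 + 1258) - 15096) + I) = √(((4220 + 1258) - 15096) + 70601861/6817) = √((5478 - 15096) + 70601861/6817) = √(-9618 + 70601861/6817) = √(5035955/6817) = √34330105235/6817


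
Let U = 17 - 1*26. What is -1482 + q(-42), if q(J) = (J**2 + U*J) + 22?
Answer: 682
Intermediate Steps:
U = -9 (U = 17 - 26 = -9)
q(J) = 22 + J**2 - 9*J (q(J) = (J**2 - 9*J) + 22 = 22 + J**2 - 9*J)
-1482 + q(-42) = -1482 + (22 + (-42)**2 - 9*(-42)) = -1482 + (22 + 1764 + 378) = -1482 + 2164 = 682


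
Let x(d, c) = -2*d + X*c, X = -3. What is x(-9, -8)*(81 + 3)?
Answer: 3528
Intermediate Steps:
x(d, c) = -3*c - 2*d (x(d, c) = -2*d - 3*c = -3*c - 2*d)
x(-9, -8)*(81 + 3) = (-3*(-8) - 2*(-9))*(81 + 3) = (24 + 18)*84 = 42*84 = 3528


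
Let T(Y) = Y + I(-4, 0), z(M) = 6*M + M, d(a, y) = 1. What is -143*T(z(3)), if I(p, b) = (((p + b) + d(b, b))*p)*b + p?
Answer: -2431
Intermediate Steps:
z(M) = 7*M
I(p, b) = p + b*p*(1 + b + p) (I(p, b) = (((p + b) + 1)*p)*b + p = (((b + p) + 1)*p)*b + p = ((1 + b + p)*p)*b + p = (p*(1 + b + p))*b + p = b*p*(1 + b + p) + p = p + b*p*(1 + b + p))
T(Y) = -4 + Y (T(Y) = Y - 4*(1 + 0 + 0² + 0*(-4)) = Y - 4*(1 + 0 + 0 + 0) = Y - 4*1 = Y - 4 = -4 + Y)
-143*T(z(3)) = -143*(-4 + 7*3) = -143*(-4 + 21) = -143*17 = -2431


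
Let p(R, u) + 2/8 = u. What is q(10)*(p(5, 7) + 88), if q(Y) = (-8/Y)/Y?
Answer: -379/50 ≈ -7.5800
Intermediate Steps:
p(R, u) = -1/4 + u
q(Y) = -8/Y**2
q(10)*(p(5, 7) + 88) = (-8/10**2)*((-1/4 + 7) + 88) = (-8*1/100)*(27/4 + 88) = -2/25*379/4 = -379/50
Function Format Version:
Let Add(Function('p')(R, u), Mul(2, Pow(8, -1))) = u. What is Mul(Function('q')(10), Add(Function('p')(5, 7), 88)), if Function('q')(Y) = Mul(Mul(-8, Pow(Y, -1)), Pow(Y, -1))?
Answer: Rational(-379, 50) ≈ -7.5800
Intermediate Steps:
Function('p')(R, u) = Add(Rational(-1, 4), u)
Function('q')(Y) = Mul(-8, Pow(Y, -2))
Mul(Function('q')(10), Add(Function('p')(5, 7), 88)) = Mul(Mul(-8, Pow(10, -2)), Add(Add(Rational(-1, 4), 7), 88)) = Mul(Mul(-8, Rational(1, 100)), Add(Rational(27, 4), 88)) = Mul(Rational(-2, 25), Rational(379, 4)) = Rational(-379, 50)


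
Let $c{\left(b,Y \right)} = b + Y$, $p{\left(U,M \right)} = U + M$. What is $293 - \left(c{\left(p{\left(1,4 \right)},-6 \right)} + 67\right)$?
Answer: $227$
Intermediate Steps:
$p{\left(U,M \right)} = M + U$
$c{\left(b,Y \right)} = Y + b$
$293 - \left(c{\left(p{\left(1,4 \right)},-6 \right)} + 67\right) = 293 - \left(\left(-6 + \left(4 + 1\right)\right) + 67\right) = 293 - \left(\left(-6 + 5\right) + 67\right) = 293 - \left(-1 + 67\right) = 293 - 66 = 227$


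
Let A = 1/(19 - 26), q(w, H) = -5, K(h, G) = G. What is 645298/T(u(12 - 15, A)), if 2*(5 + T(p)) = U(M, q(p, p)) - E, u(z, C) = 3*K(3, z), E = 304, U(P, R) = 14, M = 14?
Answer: -322649/75 ≈ -4302.0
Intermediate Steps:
A = -⅐ (A = 1/(-7) = -⅐ ≈ -0.14286)
u(z, C) = 3*z
T(p) = -150 (T(p) = -5 + (14 - 1*304)/2 = -5 + (14 - 304)/2 = -5 + (½)*(-290) = -5 - 145 = -150)
645298/T(u(12 - 15, A)) = 645298/(-150) = 645298*(-1/150) = -322649/75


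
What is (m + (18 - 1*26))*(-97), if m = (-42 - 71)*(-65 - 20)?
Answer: -930909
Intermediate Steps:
m = 9605 (m = -113*(-85) = 9605)
(m + (18 - 1*26))*(-97) = (9605 + (18 - 1*26))*(-97) = (9605 + (18 - 26))*(-97) = (9605 - 8)*(-97) = 9597*(-97) = -930909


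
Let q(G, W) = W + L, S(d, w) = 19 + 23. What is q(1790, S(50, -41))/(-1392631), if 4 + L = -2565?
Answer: 2527/1392631 ≈ 0.0018146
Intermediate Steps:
L = -2569 (L = -4 - 2565 = -2569)
S(d, w) = 42
q(G, W) = -2569 + W (q(G, W) = W - 2569 = -2569 + W)
q(1790, S(50, -41))/(-1392631) = (-2569 + 42)/(-1392631) = -2527*(-1/1392631) = 2527/1392631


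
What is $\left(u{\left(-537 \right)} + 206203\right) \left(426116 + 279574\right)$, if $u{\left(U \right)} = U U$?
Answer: $349014514680$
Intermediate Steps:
$u{\left(U \right)} = U^{2}$
$\left(u{\left(-537 \right)} + 206203\right) \left(426116 + 279574\right) = \left(\left(-537\right)^{2} + 206203\right) \left(426116 + 279574\right) = \left(288369 + 206203\right) 705690 = 494572 \cdot 705690 = 349014514680$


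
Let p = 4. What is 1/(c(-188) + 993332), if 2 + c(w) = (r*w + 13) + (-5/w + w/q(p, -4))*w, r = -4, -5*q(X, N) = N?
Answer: 1/1038270 ≈ 9.6314e-7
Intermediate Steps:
q(X, N) = -N/5
c(w) = 11 - 4*w + w*(-5/w + 5*w/4) (c(w) = -2 + ((-4*w + 13) + (-5/w + w/((-1/5*(-4))))*w) = -2 + ((13 - 4*w) + (-5/w + w/(4/5))*w) = -2 + ((13 - 4*w) + (-5/w + w*(5/4))*w) = -2 + ((13 - 4*w) + (-5/w + 5*w/4)*w) = -2 + ((13 - 4*w) + w*(-5/w + 5*w/4)) = -2 + (13 - 4*w + w*(-5/w + 5*w/4)) = 11 - 4*w + w*(-5/w + 5*w/4))
1/(c(-188) + 993332) = 1/((6 - 4*(-188) + (5/4)*(-188)**2) + 993332) = 1/((6 + 752 + (5/4)*35344) + 993332) = 1/((6 + 752 + 44180) + 993332) = 1/(44938 + 993332) = 1/1038270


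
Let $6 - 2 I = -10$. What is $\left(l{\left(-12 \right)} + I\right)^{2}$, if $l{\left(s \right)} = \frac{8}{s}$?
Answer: $\frac{484}{9} \approx 53.778$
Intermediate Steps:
$I = 8$ ($I = 3 - -5 = 3 + 5 = 8$)
$\left(l{\left(-12 \right)} + I\right)^{2} = \left(\frac{8}{-12} + 8\right)^{2} = \left(8 \left(- \frac{1}{12}\right) + 8\right)^{2} = \left(- \frac{2}{3} + 8\right)^{2} = \left(\frac{22}{3}\right)^{2} = \frac{484}{9}$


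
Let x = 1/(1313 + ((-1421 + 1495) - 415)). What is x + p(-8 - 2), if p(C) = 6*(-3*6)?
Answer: -104975/972 ≈ -108.00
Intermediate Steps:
p(C) = -108 (p(C) = 6*(-18) = -108)
x = 1/972 (x = 1/(1313 + (74 - 415)) = 1/(1313 - 341) = 1/972 ≈ 0.0010288)
x + p(-8 - 2) = 1/972 - 108 = -104975/972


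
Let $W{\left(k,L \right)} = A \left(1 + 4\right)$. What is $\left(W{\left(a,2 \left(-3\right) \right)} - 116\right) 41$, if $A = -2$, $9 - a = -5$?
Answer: $-5166$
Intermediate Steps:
$a = 14$ ($a = 9 - -5 = 9 + 5 = 14$)
$W{\left(k,L \right)} = -10$ ($W{\left(k,L \right)} = - 2 \left(1 + 4\right) = \left(-2\right) 5 = -10$)
$\left(W{\left(a,2 \left(-3\right) \right)} - 116\right) 41 = \left(-10 - 116\right) 41 = \left(-126\right) 41 = -5166$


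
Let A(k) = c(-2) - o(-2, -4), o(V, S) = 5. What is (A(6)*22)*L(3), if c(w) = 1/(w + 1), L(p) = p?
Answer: -396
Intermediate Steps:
c(w) = 1/(1 + w)
A(k) = -6 (A(k) = 1/(1 - 2) - 1*5 = 1/(-1) - 5 = -1 - 5 = -6)
(A(6)*22)*L(3) = -6*22*3 = -132*3 = -396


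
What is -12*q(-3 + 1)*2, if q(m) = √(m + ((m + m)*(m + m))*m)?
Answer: -24*I*√34 ≈ -139.94*I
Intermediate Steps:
q(m) = √(m + 4*m³) (q(m) = √(m + ((2*m)*(2*m))*m) = √(m + (4*m²)*m) = √(m + 4*m³))
-12*q(-3 + 1)*2 = -12*√((-3 + 1) + 4*(-3 + 1)³)*2 = -12*√(-2 + 4*(-2)³)*2 = -12*√(-2 + 4*(-8))*2 = -12*√(-2 - 32)*2 = -12*I*√34*2 = -24*I*√34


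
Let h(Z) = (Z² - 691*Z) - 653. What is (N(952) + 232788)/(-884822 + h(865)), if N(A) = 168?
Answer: -232956/734965 ≈ -0.31696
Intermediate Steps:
h(Z) = -653 + Z² - 691*Z
(N(952) + 232788)/(-884822 + h(865)) = (168 + 232788)/(-884822 + (-653 + 865² - 691*865)) = 232956/(-884822 + (-653 + 748225 - 597715)) = 232956/(-884822 + 149857) = 232956/(-734965) = 232956*(-1/734965) = -232956/734965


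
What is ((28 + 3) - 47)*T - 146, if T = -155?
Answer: 2334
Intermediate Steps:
((28 + 3) - 47)*T - 146 = ((28 + 3) - 47)*(-155) - 146 = (31 - 47)*(-155) - 146 = -16*(-155) - 146 = 2480 - 146 = 2334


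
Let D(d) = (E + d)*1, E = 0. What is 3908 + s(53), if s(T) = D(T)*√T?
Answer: 3908 + 53*√53 ≈ 4293.8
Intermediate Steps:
D(d) = d (D(d) = (0 + d)*1 = d*1 = d)
s(T) = T^(3/2) (s(T) = T*√T = T^(3/2))
3908 + s(53) = 3908 + 53^(3/2) = 3908 + 53*√53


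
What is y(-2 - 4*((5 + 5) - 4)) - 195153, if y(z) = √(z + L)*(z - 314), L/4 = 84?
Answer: -195153 - 340*√310 ≈ -2.0114e+5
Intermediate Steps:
L = 336 (L = 4*84 = 336)
y(z) = √(336 + z)*(-314 + z) (y(z) = √(z + 336)*(z - 314) = √(336 + z)*(-314 + z))
y(-2 - 4*((5 + 5) - 4)) - 195153 = √(336 + (-2 - 4*((5 + 5) - 4)))*(-314 + (-2 - 4*((5 + 5) - 4))) - 195153 = √(336 + (-2 - 4*(10 - 4)))*(-314 + (-2 - 4*(10 - 4))) - 195153 = √(336 + (-2 - 4*6))*(-314 + (-2 - 4*6)) - 195153 = √(336 + (-2 - 24))*(-314 + (-2 - 24)) - 195153 = √(336 - 26)*(-314 - 26) - 195153 = √310*(-340) - 195153 = -340*√310 - 195153 = -195153 - 340*√310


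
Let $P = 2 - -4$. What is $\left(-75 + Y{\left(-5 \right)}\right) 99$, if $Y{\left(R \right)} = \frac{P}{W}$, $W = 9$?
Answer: $-7359$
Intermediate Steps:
$P = 6$ ($P = 2 + 4 = 6$)
$Y{\left(R \right)} = \frac{2}{3}$ ($Y{\left(R \right)} = \frac{6}{9} = 6 \cdot \frac{1}{9} = \frac{2}{3}$)
$\left(-75 + Y{\left(-5 \right)}\right) 99 = \left(-75 + \frac{2}{3}\right) 99 = \left(- \frac{223}{3}\right) 99 = -7359$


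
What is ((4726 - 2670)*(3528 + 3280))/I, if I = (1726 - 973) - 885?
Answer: -3499312/33 ≈ -1.0604e+5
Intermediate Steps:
I = -132 (I = 753 - 885 = -132)
((4726 - 2670)*(3528 + 3280))/I = ((4726 - 2670)*(3528 + 3280))/(-132) = (2056*6808)*(-1/132) = 13997248*(-1/132) = -3499312/33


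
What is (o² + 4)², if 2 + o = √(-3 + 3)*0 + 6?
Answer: 400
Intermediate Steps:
o = 4 (o = -2 + (√(-3 + 3)*0 + 6) = -2 + (√0*0 + 6) = -2 + (0*0 + 6) = -2 + (0 + 6) = -2 + 6 = 4)
(o² + 4)² = (4² + 4)² = (16 + 4)² = 20² = 400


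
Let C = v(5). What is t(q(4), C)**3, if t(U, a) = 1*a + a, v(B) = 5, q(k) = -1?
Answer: 1000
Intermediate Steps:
C = 5
t(U, a) = 2*a (t(U, a) = a + a = 2*a)
t(q(4), C)**3 = (2*5)**3 = 10**3 = 1000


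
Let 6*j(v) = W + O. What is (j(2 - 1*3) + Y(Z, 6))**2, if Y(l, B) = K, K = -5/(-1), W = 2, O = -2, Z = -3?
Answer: 25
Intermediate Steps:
j(v) = 0 (j(v) = (2 - 2)/6 = (1/6)*0 = 0)
K = 5 (K = -5*(-1) = 5)
Y(l, B) = 5
(j(2 - 1*3) + Y(Z, 6))**2 = (0 + 5)**2 = 5**2 = 25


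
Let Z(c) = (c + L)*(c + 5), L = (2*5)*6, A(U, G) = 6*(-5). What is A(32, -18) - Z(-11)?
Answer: 264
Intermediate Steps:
A(U, G) = -30
L = 60 (L = 10*6 = 60)
Z(c) = (5 + c)*(60 + c) (Z(c) = (c + 60)*(c + 5) = (60 + c)*(5 + c) = (5 + c)*(60 + c))
A(32, -18) - Z(-11) = -30 - (300 + (-11)² + 65*(-11)) = -30 - (300 + 121 - 715) = -30 - 1*(-294) = -30 + 294 = 264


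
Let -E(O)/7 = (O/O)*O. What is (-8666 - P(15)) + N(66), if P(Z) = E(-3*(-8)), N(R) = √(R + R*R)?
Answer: -8498 + √4422 ≈ -8431.5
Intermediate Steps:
N(R) = √(R + R²)
E(O) = -7*O (E(O) = -7*O/O*O = -7*O)
P(Z) = -168 (P(Z) = -(-21)*(-8) = -7*24 = -168)
(-8666 - P(15)) + N(66) = (-8666 - 1*(-168)) + √(66*(1 + 66)) = (-8666 + 168) + √(66*67) = -8498 + √4422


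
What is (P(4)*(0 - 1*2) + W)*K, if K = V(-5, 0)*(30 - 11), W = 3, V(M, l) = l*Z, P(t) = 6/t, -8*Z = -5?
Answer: 0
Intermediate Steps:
Z = 5/8 (Z = -⅛*(-5) = 5/8 ≈ 0.62500)
V(M, l) = 5*l/8 (V(M, l) = l*(5/8) = 5*l/8)
K = 0 (K = ((5/8)*0)*(30 - 11) = 0*19 = 0)
(P(4)*(0 - 1*2) + W)*K = ((6/4)*(0 - 1*2) + 3)*0 = ((6*(¼))*(0 - 2) + 3)*0 = ((3/2)*(-2) + 3)*0 = (-3 + 3)*0 = 0*0 = 0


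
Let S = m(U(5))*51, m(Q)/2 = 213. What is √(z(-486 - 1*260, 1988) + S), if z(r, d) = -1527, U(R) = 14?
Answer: √20199 ≈ 142.12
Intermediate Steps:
m(Q) = 426 (m(Q) = 2*213 = 426)
S = 21726 (S = 426*51 = 21726)
√(z(-486 - 1*260, 1988) + S) = √(-1527 + 21726) = √20199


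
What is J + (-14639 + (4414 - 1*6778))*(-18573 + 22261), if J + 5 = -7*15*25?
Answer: -62709694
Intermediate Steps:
J = -2630 (J = -5 - 7*15*25 = -5 - 105*25 = -5 - 2625 = -2630)
J + (-14639 + (4414 - 1*6778))*(-18573 + 22261) = -2630 + (-14639 + (4414 - 1*6778))*(-18573 + 22261) = -2630 + (-14639 + (4414 - 6778))*3688 = -2630 + (-14639 - 2364)*3688 = -2630 - 17003*3688 = -2630 - 62707064 = -62709694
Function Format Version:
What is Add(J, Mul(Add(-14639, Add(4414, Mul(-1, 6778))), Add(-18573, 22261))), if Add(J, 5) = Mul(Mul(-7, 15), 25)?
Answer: -62709694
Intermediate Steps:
J = -2630 (J = Add(-5, Mul(Mul(-7, 15), 25)) = Add(-5, Mul(-105, 25)) = Add(-5, -2625) = -2630)
Add(J, Mul(Add(-14639, Add(4414, Mul(-1, 6778))), Add(-18573, 22261))) = Add(-2630, Mul(Add(-14639, Add(4414, Mul(-1, 6778))), Add(-18573, 22261))) = Add(-2630, Mul(Add(-14639, Add(4414, -6778)), 3688)) = Add(-2630, Mul(Add(-14639, -2364), 3688)) = Add(-2630, Mul(-17003, 3688)) = Add(-2630, -62707064) = -62709694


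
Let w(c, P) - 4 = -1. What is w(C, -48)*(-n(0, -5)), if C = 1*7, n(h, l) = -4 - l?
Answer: -3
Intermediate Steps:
C = 7
w(c, P) = 3 (w(c, P) = 4 - 1 = 3)
w(C, -48)*(-n(0, -5)) = 3*(-(-4 - 1*(-5))) = 3*(-(-4 + 5)) = 3*(-1*1) = 3*(-1) = -3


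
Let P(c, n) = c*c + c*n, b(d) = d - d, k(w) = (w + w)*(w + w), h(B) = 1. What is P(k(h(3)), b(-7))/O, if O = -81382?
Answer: -8/40691 ≈ -0.00019660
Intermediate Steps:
k(w) = 4*w² (k(w) = (2*w)*(2*w) = 4*w²)
b(d) = 0
P(c, n) = c² + c*n
P(k(h(3)), b(-7))/O = ((4*1²)*(4*1² + 0))/(-81382) = ((4*1)*(4*1 + 0))*(-1/81382) = (4*(4 + 0))*(-1/81382) = (4*4)*(-1/81382) = 16*(-1/81382) = -8/40691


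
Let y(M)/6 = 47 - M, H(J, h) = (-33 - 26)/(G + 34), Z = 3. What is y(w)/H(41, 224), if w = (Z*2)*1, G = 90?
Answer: -30504/59 ≈ -517.02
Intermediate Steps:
w = 6 (w = (3*2)*1 = 6*1 = 6)
H(J, h) = -59/124 (H(J, h) = (-33 - 26)/(90 + 34) = -59/124)
y(M) = 282 - 6*M (y(M) = 6*(47 - M) = 282 - 6*M)
y(w)/H(41, 224) = (282 - 6*6)/(-59/124) = (282 - 36)*(-124/59) = 246*(-124/59) = -30504/59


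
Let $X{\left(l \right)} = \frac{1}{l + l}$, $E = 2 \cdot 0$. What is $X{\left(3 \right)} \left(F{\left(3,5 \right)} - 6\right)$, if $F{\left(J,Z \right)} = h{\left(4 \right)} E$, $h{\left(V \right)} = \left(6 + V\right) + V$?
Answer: $-1$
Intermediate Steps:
$E = 0$
$h{\left(V \right)} = 6 + 2 V$
$F{\left(J,Z \right)} = 0$ ($F{\left(J,Z \right)} = \left(6 + 2 \cdot 4\right) 0 = \left(6 + 8\right) 0 = 14 \cdot 0 = 0$)
$X{\left(l \right)} = \frac{1}{2 l}$
$X{\left(3 \right)} \left(F{\left(3,5 \right)} - 6\right) = \frac{1}{2 \cdot 3} \left(0 - 6\right) = \frac{1}{2} \cdot \frac{1}{3} \left(-6\right) = \frac{1}{6} \left(-6\right) = -1$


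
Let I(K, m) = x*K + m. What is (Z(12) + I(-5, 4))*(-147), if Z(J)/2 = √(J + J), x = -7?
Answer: -5733 - 588*√6 ≈ -7173.3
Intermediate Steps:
Z(J) = 2*√2*√J (Z(J) = 2*√(J + J) = 2*√(2*J) = 2*(√2*√J) = 2*√2*√J)
I(K, m) = m - 7*K (I(K, m) = -7*K + m = m - 7*K)
(Z(12) + I(-5, 4))*(-147) = (2*√2*√12 + (4 - 7*(-5)))*(-147) = (2*√2*(2*√3) + (4 + 35))*(-147) = (4*√6 + 39)*(-147) = (39 + 4*√6)*(-147) = -5733 - 588*√6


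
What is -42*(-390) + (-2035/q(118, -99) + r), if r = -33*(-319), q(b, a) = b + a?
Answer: 509198/19 ≈ 26800.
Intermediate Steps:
q(b, a) = a + b
r = 10527
-42*(-390) + (-2035/q(118, -99) + r) = -42*(-390) + (-2035/(-99 + 118) + 10527) = 16380 + (-2035/19 + 10527) = 16380 + 197978/19 = 509198/19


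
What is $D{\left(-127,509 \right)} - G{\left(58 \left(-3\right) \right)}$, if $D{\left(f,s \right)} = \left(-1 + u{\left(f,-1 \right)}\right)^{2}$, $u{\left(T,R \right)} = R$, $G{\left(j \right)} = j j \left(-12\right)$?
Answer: $363316$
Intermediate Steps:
$G{\left(j \right)} = - 12 j^{2}$ ($G{\left(j \right)} = j^{2} \left(-12\right) = - 12 j^{2}$)
$D{\left(f,s \right)} = 4$ ($D{\left(f,s \right)} = \left(-1 - 1\right)^{2} = \left(-2\right)^{2} = 4$)
$D{\left(-127,509 \right)} - G{\left(58 \left(-3\right) \right)} = 4 - - 12 \left(58 \left(-3\right)\right)^{2} = 4 - - 12 \left(-174\right)^{2} = 4 - \left(-12\right) 30276 = 4 - -363312 = 4 + 363312 = 363316$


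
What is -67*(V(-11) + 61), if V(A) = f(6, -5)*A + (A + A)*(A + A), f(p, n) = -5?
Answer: -40200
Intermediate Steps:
V(A) = -5*A + 4*A**2 (V(A) = -5*A + (A + A)*(A + A) = -5*A + (2*A)*(2*A) = -5*A + 4*A**2)
-67*(V(-11) + 61) = -67*(-11*(-5 + 4*(-11)) + 61) = -67*(-11*(-5 - 44) + 61) = -67*(-11*(-49) + 61) = -67*(539 + 61) = -67*600 = -40200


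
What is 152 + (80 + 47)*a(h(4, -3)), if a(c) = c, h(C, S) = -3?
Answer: -229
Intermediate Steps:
152 + (80 + 47)*a(h(4, -3)) = 152 + (80 + 47)*(-3) = 152 + 127*(-3) = 152 - 381 = -229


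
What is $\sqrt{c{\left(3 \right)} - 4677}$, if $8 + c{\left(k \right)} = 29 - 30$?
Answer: $i \sqrt{4686} \approx 68.454 i$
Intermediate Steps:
$c{\left(k \right)} = -9$ ($c{\left(k \right)} = -8 + \left(29 - 30\right) = -8 - 1 = -9$)
$\sqrt{c{\left(3 \right)} - 4677} = \sqrt{-9 - 4677} = \sqrt{-4686} = i \sqrt{4686}$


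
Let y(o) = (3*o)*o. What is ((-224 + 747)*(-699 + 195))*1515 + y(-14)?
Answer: -399341292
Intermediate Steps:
y(o) = 3*o²
((-224 + 747)*(-699 + 195))*1515 + y(-14) = ((-224 + 747)*(-699 + 195))*1515 + 3*(-14)² = (523*(-504))*1515 + 3*196 = -263592*1515 + 588 = -399341880 + 588 = -399341292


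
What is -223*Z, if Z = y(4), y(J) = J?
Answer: -892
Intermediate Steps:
Z = 4
-223*Z = -223*4 = -892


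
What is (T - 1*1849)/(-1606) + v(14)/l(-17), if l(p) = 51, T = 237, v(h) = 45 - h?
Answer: 65999/40953 ≈ 1.6116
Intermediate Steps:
(T - 1*1849)/(-1606) + v(14)/l(-17) = (237 - 1*1849)/(-1606) + (45 - 1*14)/51 = (237 - 1849)*(-1/1606) + (45 - 14)*(1/51) = -1612*(-1/1606) + 31*(1/51) = 806/803 + 31/51 = 65999/40953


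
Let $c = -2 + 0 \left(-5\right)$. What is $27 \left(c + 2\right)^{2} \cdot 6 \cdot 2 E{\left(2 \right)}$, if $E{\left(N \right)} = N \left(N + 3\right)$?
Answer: $0$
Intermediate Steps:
$E{\left(N \right)} = N \left(3 + N\right)$
$c = -2$ ($c = -2 + 0 = -2$)
$27 \left(c + 2\right)^{2} \cdot 6 \cdot 2 E{\left(2 \right)} = 27 \left(-2 + 2\right)^{2} \cdot 6 \cdot 2 \cdot 2 \left(3 + 2\right) = 27 \cdot 0^{2} \cdot 6 \cdot 2 \cdot 2 \cdot 5 = 27 \cdot 0 \cdot 6 \cdot 2 \cdot 10 = 27 \cdot 0 \cdot 2 \cdot 10 = 27 \cdot 0 \cdot 10 = 0 \cdot 10 = 0$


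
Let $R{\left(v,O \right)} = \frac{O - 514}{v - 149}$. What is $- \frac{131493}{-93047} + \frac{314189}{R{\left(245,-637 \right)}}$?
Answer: $- \frac{2806345664325}{107097097} \approx -26204.0$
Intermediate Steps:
$R{\left(v,O \right)} = \frac{-514 + O}{-149 + v}$
$- \frac{131493}{-93047} + \frac{314189}{R{\left(245,-637 \right)}} = - \frac{131493}{-93047} + \frac{314189}{\frac{1}{-149 + 245} \left(-514 - 637\right)} = \left(-131493\right) \left(- \frac{1}{93047}\right) + \frac{314189}{\frac{1}{96} \left(-1151\right)} = \frac{131493}{93047} + \frac{314189}{\frac{1}{96} \left(-1151\right)} = \frac{131493}{93047} + \frac{314189}{- \frac{1151}{96}} = \frac{131493}{93047} + 314189 \left(- \frac{96}{1151}\right) = \frac{131493}{93047} - \frac{30162144}{1151} = - \frac{2806345664325}{107097097}$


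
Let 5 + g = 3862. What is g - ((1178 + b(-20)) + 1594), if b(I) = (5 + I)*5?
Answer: 1160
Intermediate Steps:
b(I) = 25 + 5*I
g = 3857 (g = -5 + 3862 = 3857)
g - ((1178 + b(-20)) + 1594) = 3857 - ((1178 + (25 + 5*(-20))) + 1594) = 3857 - ((1178 + (25 - 100)) + 1594) = 3857 - ((1178 - 75) + 1594) = 3857 - (1103 + 1594) = 3857 - 1*2697 = 3857 - 2697 = 1160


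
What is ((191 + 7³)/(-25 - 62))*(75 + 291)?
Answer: -65148/29 ≈ -2246.5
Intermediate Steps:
((191 + 7³)/(-25 - 62))*(75 + 291) = ((191 + 343)/(-87))*366 = (534*(-1/87))*366 = -178/29*366 = -65148/29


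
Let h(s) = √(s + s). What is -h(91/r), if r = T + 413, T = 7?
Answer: -√390/30 ≈ -0.65828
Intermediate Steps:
r = 420 (r = 7 + 413 = 420)
h(s) = √2*√s (h(s) = √(2*s) = √2*√s)
-h(91/r) = -√2*√(91/420) = -√2*√(91*(1/420)) = -√2*√(13/60) = -√2*√195/30 = -√390/30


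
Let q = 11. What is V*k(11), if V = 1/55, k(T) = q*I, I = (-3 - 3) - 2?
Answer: -8/5 ≈ -1.6000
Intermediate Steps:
I = -8 (I = -6 - 2 = -8)
k(T) = -88 (k(T) = 11*(-8) = -88)
V = 1/55 ≈ 0.018182
V*k(11) = (1/55)*(-88) = -8/5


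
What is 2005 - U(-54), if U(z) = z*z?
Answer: -911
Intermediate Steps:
U(z) = z**2
2005 - U(-54) = 2005 - 1*(-54)**2 = 2005 - 1*2916 = 2005 - 2916 = -911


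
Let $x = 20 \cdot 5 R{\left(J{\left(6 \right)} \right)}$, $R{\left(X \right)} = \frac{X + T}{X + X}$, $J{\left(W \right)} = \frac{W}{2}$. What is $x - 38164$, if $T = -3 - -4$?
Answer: $- \frac{114292}{3} \approx -38097.0$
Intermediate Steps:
$J{\left(W \right)} = \frac{W}{2}$ ($J{\left(W \right)} = W \frac{1}{2} = \frac{W}{2}$)
$T = 1$ ($T = -3 + 4 = 1$)
$R{\left(X \right)} = \frac{1 + X}{2 X}$ ($R{\left(X \right)} = \frac{X + 1}{X + X} = \frac{1 + X}{2 X}$)
$x = \frac{200}{3}$ ($x = 20 \cdot 5 \frac{1 + \frac{1}{2} \cdot 6}{2 \cdot \frac{1}{2} \cdot 6} = 100 \frac{1 + 3}{2 \cdot 3} = 100 \cdot \frac{1}{2} \cdot \frac{1}{3} \cdot 4 = 100 \cdot \frac{2}{3} = \frac{200}{3} \approx 66.667$)
$x - 38164 = \frac{200}{3} - 38164 = - \frac{114292}{3}$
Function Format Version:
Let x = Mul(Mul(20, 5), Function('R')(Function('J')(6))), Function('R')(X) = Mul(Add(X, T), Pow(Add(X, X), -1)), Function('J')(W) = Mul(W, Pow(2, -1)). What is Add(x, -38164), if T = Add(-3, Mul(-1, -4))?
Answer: Rational(-114292, 3) ≈ -38097.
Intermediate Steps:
Function('J')(W) = Mul(Rational(1, 2), W) (Function('J')(W) = Mul(W, Rational(1, 2)) = Mul(Rational(1, 2), W))
T = 1 (T = Add(-3, 4) = 1)
Function('R')(X) = Mul(Rational(1, 2), Pow(X, -1), Add(1, X)) (Function('R')(X) = Mul(Add(X, 1), Pow(Add(X, X), -1)) = Mul(Add(1, X), Pow(Mul(2, X), -1)) = Mul(Add(1, X), Mul(Rational(1, 2), Pow(X, -1))) = Mul(Rational(1, 2), Pow(X, -1), Add(1, X)))
x = Rational(200, 3) (x = Mul(Mul(20, 5), Mul(Rational(1, 2), Pow(Mul(Rational(1, 2), 6), -1), Add(1, Mul(Rational(1, 2), 6)))) = Mul(100, Mul(Rational(1, 2), Pow(3, -1), Add(1, 3))) = Mul(100, Mul(Rational(1, 2), Rational(1, 3), 4)) = Mul(100, Rational(2, 3)) = Rational(200, 3) ≈ 66.667)
Add(x, -38164) = Add(Rational(200, 3), -38164) = Rational(-114292, 3)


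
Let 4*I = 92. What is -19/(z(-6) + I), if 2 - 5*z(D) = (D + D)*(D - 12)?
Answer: 95/99 ≈ 0.95960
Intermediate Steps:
I = 23 (I = (1/4)*92 = 23)
z(D) = 2/5 - 2*D*(-12 + D)/5 (z(D) = 2/5 - (D + D)*(D - 12)/5 = 2/5 - 2*D*(-12 + D)/5)
-19/(z(-6) + I) = -19/((2/5 - 2/5*(-6)**2 + (24/5)*(-6)) + 23) = -19/((2/5 - 2/5*36 - 144/5) + 23) = -19/((2/5 - 72/5 - 144/5) + 23) = -19/(-214/5 + 23) = -19/(-99/5) = -19*(-5/99) = 95/99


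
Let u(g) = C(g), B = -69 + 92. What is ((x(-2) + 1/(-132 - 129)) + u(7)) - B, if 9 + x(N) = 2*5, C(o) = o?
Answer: -3916/261 ≈ -15.004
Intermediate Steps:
x(N) = 1 (x(N) = -9 + 2*5 = -9 + 10 = 1)
B = 23
u(g) = g
((x(-2) + 1/(-132 - 129)) + u(7)) - B = ((1 + 1/(-132 - 129)) + 7) - 1*23 = ((1 + 1/(-261)) + 7) - 23 = ((1 - 1/261) + 7) - 23 = (260/261 + 7) - 23 = 2087/261 - 23 = -3916/261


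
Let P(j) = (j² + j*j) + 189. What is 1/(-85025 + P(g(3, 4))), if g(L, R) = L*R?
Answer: -1/84548 ≈ -1.1828e-5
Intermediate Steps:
P(j) = 189 + 2*j² (P(j) = (j² + j²) + 189 = 2*j² + 189 = 189 + 2*j²)
1/(-85025 + P(g(3, 4))) = 1/(-85025 + (189 + 2*(3*4)²)) = 1/(-85025 + (189 + 2*12²)) = 1/(-85025 + (189 + 2*144)) = 1/(-85025 + (189 + 288)) = 1/(-85025 + 477) = 1/(-84548) = -1/84548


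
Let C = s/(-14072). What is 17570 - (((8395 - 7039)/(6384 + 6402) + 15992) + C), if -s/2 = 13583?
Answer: 23629548339/14993716 ≈ 1576.0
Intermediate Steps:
s = -27166 (s = -2*13583 = -27166)
C = 13583/7036 (C = -27166/(-14072) = -27166*(-1/14072) = 13583/7036 ≈ 1.9305)
17570 - (((8395 - 7039)/(6384 + 6402) + 15992) + C) = 17570 - (((8395 - 7039)/(6384 + 6402) + 15992) + 13583/7036) = 17570 - ((1356/12786 + 15992) + 13583/7036) = 17570 - ((1356*(1/12786) + 15992) + 13583/7036) = 17570 - ((226/2131 + 15992) + 13583/7036) = 17570 - (34079178/2131 + 13583/7036) = 17570 - 1*239810041781/14993716 = 17570 - 239810041781/14993716 = 23629548339/14993716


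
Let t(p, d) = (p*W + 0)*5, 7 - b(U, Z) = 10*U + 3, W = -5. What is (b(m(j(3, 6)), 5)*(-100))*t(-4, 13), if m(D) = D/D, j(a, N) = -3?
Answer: 60000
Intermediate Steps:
m(D) = 1
b(U, Z) = 4 - 10*U (b(U, Z) = 7 - (10*U + 3) = 7 - (3 + 10*U) = 7 + (-3 - 10*U) = 4 - 10*U)
t(p, d) = -25*p (t(p, d) = (p*(-5) + 0)*5 = (-5*p + 0)*5 = -5*p*5 = -25*p)
(b(m(j(3, 6)), 5)*(-100))*t(-4, 13) = ((4 - 10*1)*(-100))*(-25*(-4)) = ((4 - 10)*(-100))*100 = -6*(-100)*100 = 600*100 = 60000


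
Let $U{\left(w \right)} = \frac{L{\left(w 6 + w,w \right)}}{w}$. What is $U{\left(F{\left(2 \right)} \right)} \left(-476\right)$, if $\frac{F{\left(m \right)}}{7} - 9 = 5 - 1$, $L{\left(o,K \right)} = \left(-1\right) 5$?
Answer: $\frac{340}{13} \approx 26.154$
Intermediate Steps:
$L{\left(o,K \right)} = -5$
$F{\left(m \right)} = 91$ ($F{\left(m \right)} = 63 + 7 \left(5 - 1\right) = 63 + 7 \cdot 4 = 63 + 28 = 91$)
$U{\left(w \right)} = - \frac{5}{w}$
$U{\left(F{\left(2 \right)} \right)} \left(-476\right) = - \frac{5}{91} \left(-476\right) = \left(-5\right) \frac{1}{91} \left(-476\right) = \left(- \frac{5}{91}\right) \left(-476\right) = \frac{340}{13}$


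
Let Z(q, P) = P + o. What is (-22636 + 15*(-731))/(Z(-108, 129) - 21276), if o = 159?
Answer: 33601/20988 ≈ 1.6010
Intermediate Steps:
Z(q, P) = 159 + P (Z(q, P) = P + 159 = 159 + P)
(-22636 + 15*(-731))/(Z(-108, 129) - 21276) = (-22636 + 15*(-731))/((159 + 129) - 21276) = (-22636 - 10965)/(288 - 21276) = -33601/(-20988) = -33601*(-1/20988) = 33601/20988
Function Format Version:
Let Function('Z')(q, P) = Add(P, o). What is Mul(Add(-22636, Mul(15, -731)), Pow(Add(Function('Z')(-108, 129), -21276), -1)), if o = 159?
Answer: Rational(33601, 20988) ≈ 1.6010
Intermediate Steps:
Function('Z')(q, P) = Add(159, P) (Function('Z')(q, P) = Add(P, 159) = Add(159, P))
Mul(Add(-22636, Mul(15, -731)), Pow(Add(Function('Z')(-108, 129), -21276), -1)) = Mul(Add(-22636, Mul(15, -731)), Pow(Add(Add(159, 129), -21276), -1)) = Mul(Add(-22636, -10965), Pow(Add(288, -21276), -1)) = Mul(-33601, Pow(-20988, -1)) = Mul(-33601, Rational(-1, 20988)) = Rational(33601, 20988)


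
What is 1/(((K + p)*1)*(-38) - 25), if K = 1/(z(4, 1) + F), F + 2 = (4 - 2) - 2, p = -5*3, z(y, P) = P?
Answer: 1/583 ≈ 0.0017153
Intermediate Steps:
p = -15
F = -2 (F = -2 + ((4 - 2) - 2) = -2 + (2 - 2) = -2 + 0 = -2)
K = -1 (K = 1/(1 - 2) = 1/(-1) = -1)
1/(((K + p)*1)*(-38) - 25) = 1/(((-1 - 15)*1)*(-38) - 25) = 1/(-16*1*(-38) - 25) = 1/(-16*(-38) - 25) = 1/(608 - 25) = 1/583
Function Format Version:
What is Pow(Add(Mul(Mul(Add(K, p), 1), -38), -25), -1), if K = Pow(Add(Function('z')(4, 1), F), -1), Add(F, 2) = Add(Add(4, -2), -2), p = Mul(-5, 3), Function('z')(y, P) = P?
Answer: Rational(1, 583) ≈ 0.0017153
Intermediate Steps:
p = -15
F = -2 (F = Add(-2, Add(Add(4, -2), -2)) = Add(-2, Add(2, -2)) = Add(-2, 0) = -2)
K = -1 (K = Pow(Add(1, -2), -1) = Pow(-1, -1) = -1)
Pow(Add(Mul(Mul(Add(K, p), 1), -38), -25), -1) = Pow(Add(Mul(Mul(Add(-1, -15), 1), -38), -25), -1) = Pow(Add(Mul(Mul(-16, 1), -38), -25), -1) = Pow(Add(Mul(-16, -38), -25), -1) = Pow(Add(608, -25), -1) = Pow(583, -1) = Rational(1, 583)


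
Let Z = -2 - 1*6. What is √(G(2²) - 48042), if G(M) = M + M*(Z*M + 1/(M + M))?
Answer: I*√192662/2 ≈ 219.47*I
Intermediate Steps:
Z = -8 (Z = -2 - 6 = -8)
G(M) = M + M*(1/(2*M) - 8*M) (G(M) = M + M*(-8*M + 1/(M + M)) = M + M*(-8*M + 1/(2*M)) = M + M*(1/(2*M) - 8*M))
√(G(2²) - 48042) = √((½ + 2² - 8*(2²)²) - 48042) = √((½ + 4 - 8*4²) - 48042) = √((½ + 4 - 8*16) - 48042) = √((½ + 4 - 128) - 48042) = √(-247/2 - 48042) = √(-96331/2) = I*√192662/2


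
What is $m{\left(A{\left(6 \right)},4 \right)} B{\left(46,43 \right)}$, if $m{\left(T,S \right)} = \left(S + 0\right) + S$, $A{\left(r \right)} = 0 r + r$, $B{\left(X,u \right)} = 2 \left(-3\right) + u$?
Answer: $296$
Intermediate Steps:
$B{\left(X,u \right)} = -6 + u$
$A{\left(r \right)} = r$ ($A{\left(r \right)} = 0 + r = r$)
$m{\left(T,S \right)} = 2 S$ ($m{\left(T,S \right)} = S + S = 2 S$)
$m{\left(A{\left(6 \right)},4 \right)} B{\left(46,43 \right)} = 2 \cdot 4 \left(-6 + 43\right) = 8 \cdot 37 = 296$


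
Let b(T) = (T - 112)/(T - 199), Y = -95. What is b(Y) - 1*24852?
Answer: -2435427/98 ≈ -24851.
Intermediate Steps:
b(T) = (-112 + T)/(-199 + T)
b(Y) - 1*24852 = (-112 - 95)/(-199 - 95) - 1*24852 = -207/(-294) - 24852 = -1/294*(-207) - 24852 = 69/98 - 24852 = -2435427/98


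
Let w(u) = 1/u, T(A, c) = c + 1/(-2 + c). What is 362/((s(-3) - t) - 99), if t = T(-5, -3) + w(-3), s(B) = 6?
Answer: -2715/671 ≈ -4.0462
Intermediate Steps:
t = -53/15 (t = (1 + (-3)**2 - 2*(-3))/(-2 - 3) + 1/(-3) = (1 + 9 + 6)/(-5) - 1/3 = -1/5*16 - 1/3 = -16/5 - 1/3 = -53/15 ≈ -3.5333)
362/((s(-3) - t) - 99) = 362/((6 - 1*(-53/15)) - 99) = 362/((6 + 53/15) - 99) = 362/(143/15 - 99) = 362/(-1342/15) = 362*(-15/1342) = -2715/671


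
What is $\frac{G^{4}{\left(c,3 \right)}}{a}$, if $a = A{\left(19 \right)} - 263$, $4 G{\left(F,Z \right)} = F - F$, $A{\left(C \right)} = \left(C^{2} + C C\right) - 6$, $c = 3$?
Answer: $0$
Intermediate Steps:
$A{\left(C \right)} = -6 + 2 C^{2}$ ($A{\left(C \right)} = \left(C^{2} + C^{2}\right) - 6 = 2 C^{2} - 6 = -6 + 2 C^{2}$)
$G{\left(F,Z \right)} = 0$ ($G{\left(F,Z \right)} = \frac{F - F}{4} = \frac{1}{4} \cdot 0 = 0$)
$a = 453$ ($a = \left(-6 + 2 \cdot 19^{2}\right) - 263 = \left(-6 + 2 \cdot 361\right) - 263 = \left(-6 + 722\right) - 263 = 716 - 263 = 453$)
$\frac{G^{4}{\left(c,3 \right)}}{a} = \frac{0^{4}}{453} = 0 \cdot \frac{1}{453} = 0$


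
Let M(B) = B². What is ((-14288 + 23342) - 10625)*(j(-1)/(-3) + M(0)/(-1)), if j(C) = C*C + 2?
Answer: 1571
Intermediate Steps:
j(C) = 2 + C² (j(C) = C² + 2 = 2 + C²)
((-14288 + 23342) - 10625)*(j(-1)/(-3) + M(0)/(-1)) = ((-14288 + 23342) - 10625)*((2 + (-1)²)/(-3) + 0²/(-1)) = (9054 - 10625)*((2 + 1)*(-⅓) + 0*(-1)) = -1571*(3*(-⅓) + 0) = -1571*(-1 + 0) = -1571*(-1) = 1571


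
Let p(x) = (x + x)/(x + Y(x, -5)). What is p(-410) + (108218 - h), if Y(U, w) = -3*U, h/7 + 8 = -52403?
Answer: 475094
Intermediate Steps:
h = -366877 (h = -56 + 7*(-52403) = -56 - 366821 = -366877)
p(x) = -1 (p(x) = (x + x)/(x - 3*x) = (2*x)/((-2*x)) = (2*x)*(-1/(2*x)) = -1)
p(-410) + (108218 - h) = -1 + (108218 - 1*(-366877)) = -1 + (108218 + 366877) = -1 + 475095 = 475094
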